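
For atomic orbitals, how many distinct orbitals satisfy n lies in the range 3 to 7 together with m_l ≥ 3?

20

Treat each shell separately and count matching orbitals:
n=4 → 1; n=5 → 3; n=6 → 6; n=7 → 10.
Total orbitals: 1 + 3 + 6 + 10 = 20.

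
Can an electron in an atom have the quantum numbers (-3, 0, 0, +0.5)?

The principal quantum number must be a positive integer (n ≥ 1), but here n = -3.

No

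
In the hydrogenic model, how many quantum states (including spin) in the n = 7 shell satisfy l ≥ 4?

66

The n = 7 shell has l = 0 through 6; check each.
The (l, m_l) pairs meeting l ≥ 4 give: l=4 → 9; l=5 → 11; l=6 → 13.
Orbitals: 9 + 11 + 13 = 33. Each orbital carries two spin states, so 33 × 2 = 66 states.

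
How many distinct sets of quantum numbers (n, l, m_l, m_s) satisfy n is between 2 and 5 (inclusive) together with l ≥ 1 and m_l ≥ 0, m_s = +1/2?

30

Work shell by shell — for each n, count the (l, m_l) pairs that satisfy l ≥ 1 and m_l ≥ 0:
n=2 → 2; n=3 → 5; n=4 → 9; n=5 → 14.
Orbitals: 2 + 5 + 9 + 14 = 30. With m_s fixed to +1/2 there is one state per orbital, so 30 states.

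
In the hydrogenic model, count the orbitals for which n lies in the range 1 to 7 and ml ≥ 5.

For each n in the range, tally the orbitals obeying ml ≥ 5:
n=6 → 1; n=7 → 3.
Total orbitals: 1 + 3 = 4.

4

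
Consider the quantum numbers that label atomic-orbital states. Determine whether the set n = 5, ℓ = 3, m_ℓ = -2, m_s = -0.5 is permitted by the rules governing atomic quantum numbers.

n = 5 is a positive integer. ℓ = 3 satisfies 0 ≤ ℓ ≤ n−1 = 4. m_ℓ = -2 lies in the range −ℓ … +ℓ (here −3 … 3). m_s = -1/2 is one of ±1/2.
All four constraints are satisfied.

Allowed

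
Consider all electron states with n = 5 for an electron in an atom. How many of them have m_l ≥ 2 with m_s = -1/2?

The n = 5 shell has l = 0 through 4; check each.
Contributions: l=2 → 1; l=3 → 2; l=4 → 3.
Orbitals: 1 + 2 + 3 = 6. With m_s fixed to a single value there is one state per orbital, giving 6 states.

6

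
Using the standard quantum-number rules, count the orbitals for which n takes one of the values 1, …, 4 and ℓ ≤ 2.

Go shell by shell, enumerating (ℓ, m_ℓ) with ℓ ≤ 2:
n=1 → 1; n=2 → 4; n=3 → 9; n=4 → 9.
Total orbitals: 1 + 4 + 9 + 9 = 23.

23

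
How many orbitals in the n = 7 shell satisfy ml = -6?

Go through l = 0, …, 6 (the values permitted for n = 7).
The (l, ml) pairs meeting ml = -6 give: l=6 → 1.
Total orbitals: 1.

1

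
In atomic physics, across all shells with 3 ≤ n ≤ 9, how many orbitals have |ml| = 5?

Work shell by shell — for each n, count the (l, ml) pairs that satisfy |ml| = 5:
n=6 → 2; n=7 → 4; n=8 → 6; n=9 → 8.
Total orbitals: 2 + 4 + 6 + 8 = 20.

20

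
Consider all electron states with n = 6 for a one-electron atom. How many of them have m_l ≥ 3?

For n = 6, l ranges over 0 … 5.
Contributions: l=3 → 1; l=4 → 2; l=5 → 3.
Orbitals: 1 + 2 + 3 = 6. Each orbital carries two spin states, so 6 × 2 = 12 states.

12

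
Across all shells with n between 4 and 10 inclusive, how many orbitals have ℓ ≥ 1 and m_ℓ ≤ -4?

56

Per-shell orbital counts meeting the constraint:
n=5 → 1; n=6 → 3; n=7 → 6; n=8 → 10; n=9 → 15; n=10 → 21.
Total orbitals: 1 + 3 + 6 + 10 + 15 + 21 = 56.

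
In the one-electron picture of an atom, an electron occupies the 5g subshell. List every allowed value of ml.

The 5g subshell has l = 4, and ml takes every integer from −l to +l. With l = 4 that gives the 9 values -4, -3, -2, -1, 0, 1, 2, 3, 4.

-4, -3, -2, -1, 0, 1, 2, 3, 4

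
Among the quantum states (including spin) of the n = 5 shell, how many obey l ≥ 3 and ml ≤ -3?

For n = 5, l ranges over 0 … 4.
The (l, ml) pairs meeting l ≥ 3 and ml ≤ -3 give: l=3 → 1; l=4 → 2.
Orbitals: 1 + 2 = 3. Each orbital carries two spin states, so 3 × 2 = 6 states.

6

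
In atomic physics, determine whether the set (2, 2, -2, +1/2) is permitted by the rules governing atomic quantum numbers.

The orbital quantum number must satisfy 0 ≤ l ≤ n−1. With n = 2 the allowed l values are 0, 1, so l = 2 is out of range.

Not allowed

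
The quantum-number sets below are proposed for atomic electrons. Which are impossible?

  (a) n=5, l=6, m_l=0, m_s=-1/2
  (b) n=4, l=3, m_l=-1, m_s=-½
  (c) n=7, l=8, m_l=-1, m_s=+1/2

(a) and (c)

(a) has l = 6 ≥ n = 5, violating 0 ≤ l ≤ n−1.
(c) has l = 8 ≥ n = 7, violating 0 ≤ l ≤ n−1.
The remaining set (b) satisfies all four rules.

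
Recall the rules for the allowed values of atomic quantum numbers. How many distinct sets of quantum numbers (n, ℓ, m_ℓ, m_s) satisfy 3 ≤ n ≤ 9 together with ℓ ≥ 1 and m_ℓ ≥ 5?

Work shell by shell — for each n, count the (ℓ, m_ℓ) pairs that satisfy ℓ ≥ 1 and m_ℓ ≥ 5:
n=6 → 1; n=7 → 3; n=8 → 6; n=9 → 10.
Orbitals: 1 + 3 + 6 + 10 = 20. Including both spin states (m_s = ±1/2) gives 2 × 20 = 40 states.

40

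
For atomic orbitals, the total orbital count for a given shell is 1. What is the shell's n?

n = 1

n² = 1 ⇒ n = 1.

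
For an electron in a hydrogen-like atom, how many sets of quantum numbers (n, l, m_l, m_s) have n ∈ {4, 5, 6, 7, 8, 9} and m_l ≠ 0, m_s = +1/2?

Work shell by shell — for each n, count the (l, m_l) pairs that satisfy m_l ≠ 0:
n=4 → 12; n=5 → 20; n=6 → 30; n=7 → 42; n=8 → 56; n=9 → 72.
Orbitals: 12 + 20 + 30 + 42 + 56 + 72 = 232. With m_s fixed to +1/2 there is one state per orbital, so 232 states.

232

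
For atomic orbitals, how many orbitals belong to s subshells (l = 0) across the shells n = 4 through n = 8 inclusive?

5

An s subshell (l = 0) exists for every n ≥ 1, so shells n = 4, 5, 6, 7, 8 each contribute one — 5 subshells.
Since each s subshell has 2·0+1 = 1 orbital, the total is 5 × 1 = 5.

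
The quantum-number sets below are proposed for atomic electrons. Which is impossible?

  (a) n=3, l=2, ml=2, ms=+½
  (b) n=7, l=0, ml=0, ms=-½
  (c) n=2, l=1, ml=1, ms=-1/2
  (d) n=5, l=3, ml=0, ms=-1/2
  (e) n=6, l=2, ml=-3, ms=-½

(e) has |ml| = 3 > l = 2, violating −l ≤ ml ≤ l.
The remaining sets (a), (b), (c), (d) satisfy all four rules.

(e)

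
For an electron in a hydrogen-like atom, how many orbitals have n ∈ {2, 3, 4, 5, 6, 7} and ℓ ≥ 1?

133

For each n in the range, tally the orbitals obeying ℓ ≥ 1:
n=2 → 3; n=3 → 8; n=4 → 15; n=5 → 24; n=6 → 35; n=7 → 48.
Total orbitals: 3 + 8 + 15 + 24 + 35 + 48 = 133.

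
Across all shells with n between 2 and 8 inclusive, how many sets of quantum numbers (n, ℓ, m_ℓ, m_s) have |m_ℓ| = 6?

12

For each n in the range, tally the orbitals obeying |m_ℓ| = 6:
n=7 → 2; n=8 → 4.
Orbitals: 2 + 4 = 6. Including both spin states (m_s = ±1/2) gives 2 × 6 = 12 states.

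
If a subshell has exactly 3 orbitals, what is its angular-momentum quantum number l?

2l+1 = 3 gives l = 1.

l = 1 (p)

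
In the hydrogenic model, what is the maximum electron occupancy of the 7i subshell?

A subshell with l = 6 has 2l+1 = 13 orbitals, each holding 2 electrons (spin ±1/2), so 13 × 2 = 26.

26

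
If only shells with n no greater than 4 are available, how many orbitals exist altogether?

Total orbitals = 1² + 2² + 3² + 4² = 30.

30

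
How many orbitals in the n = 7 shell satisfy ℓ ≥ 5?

The n = 7 shell has ℓ = 0 through 6; check each.
Orbitals with ℓ ≥ 5, by ℓ: ℓ=5 → 11; ℓ=6 → 13.
Total orbitals: 11 + 13 = 24.

24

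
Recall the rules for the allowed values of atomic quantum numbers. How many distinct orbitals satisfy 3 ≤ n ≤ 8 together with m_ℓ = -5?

For each n in the range, tally the orbitals obeying m_ℓ = -5:
n=6 → 1; n=7 → 2; n=8 → 3.
Total orbitals: 1 + 2 + 3 = 6.

6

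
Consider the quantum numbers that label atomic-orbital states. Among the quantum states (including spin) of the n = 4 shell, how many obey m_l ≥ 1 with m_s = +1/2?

The (l, m_l) pairs meeting m_l ≥ 1 give: l=1 → 1; l=2 → 2; l=3 → 3.
Orbitals: 1 + 2 + 3 = 6. With m_s fixed to a single value there is one state per orbital, giving 6 states.

6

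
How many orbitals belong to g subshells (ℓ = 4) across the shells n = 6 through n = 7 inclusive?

18

A g subshell (ℓ = 4) exists for every n ≥ 5, so shells n = 6, 7 each contribute one — 2 subshells.
Since each g subshell has 2·4+1 = 9 orbitals, the total is 2 × 9 = 18.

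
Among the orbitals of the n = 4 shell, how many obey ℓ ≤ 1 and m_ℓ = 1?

1

For n = 4, ℓ ranges over 0 … 3.
The (ℓ, m_ℓ) pairs meeting ℓ ≤ 1 and m_ℓ = 1 give: ℓ=1 → 1.
Total orbitals: 1.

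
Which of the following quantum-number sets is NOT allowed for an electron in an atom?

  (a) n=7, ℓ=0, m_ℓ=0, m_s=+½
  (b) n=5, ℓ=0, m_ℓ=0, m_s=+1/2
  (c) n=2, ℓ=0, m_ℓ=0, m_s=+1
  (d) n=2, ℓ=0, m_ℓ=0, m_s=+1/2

(c) has m_s = +1, but an electron's spin must be ±1/2.
The remaining sets (a), (b), (d) satisfy all four rules.

(c)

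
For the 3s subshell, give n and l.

n = 3, l = 0

The leading integer gives n = 3; the letter 's' means l = 0.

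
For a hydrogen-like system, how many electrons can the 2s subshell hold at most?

2

A subshell with l = 0 has 2l+1 = 1 orbital, each holding 2 electrons (spin ±1/2), so 1 × 2 = 2.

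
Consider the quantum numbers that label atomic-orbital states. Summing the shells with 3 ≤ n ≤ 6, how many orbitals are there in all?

86

Shell n has n² orbitals: 3²=9 + 4²=16 + 5²=25 + 6²=36 = 86 orbitals.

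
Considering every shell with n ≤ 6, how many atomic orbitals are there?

Total orbitals = 1² + 2² + 3² + 4² + 5² + 6² = 91.

91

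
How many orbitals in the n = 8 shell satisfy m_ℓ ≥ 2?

With n = 8 the allowed ℓ are 0, 1, …, 7.
Contributions: ℓ=2 → 1; ℓ=3 → 2; ℓ=4 → 3; ℓ=5 → 4; ℓ=6 → 5; ℓ=7 → 6.
Total orbitals: 1 + 2 + 3 + 4 + 5 + 6 = 21.

21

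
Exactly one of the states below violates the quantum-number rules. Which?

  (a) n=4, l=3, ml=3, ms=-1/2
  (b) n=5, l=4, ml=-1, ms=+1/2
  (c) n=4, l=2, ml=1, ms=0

(c) has ms = 0, but an electron's spin must be ±1/2.
The remaining sets (a), (b) satisfy all four rules.

(c)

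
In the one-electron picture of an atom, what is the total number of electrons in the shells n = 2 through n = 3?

Shell n has n² orbitals: 2²=4 + 3²=9 = 13 orbitals.
Two spin states per orbital: 2 × 13 = 26 electrons.

26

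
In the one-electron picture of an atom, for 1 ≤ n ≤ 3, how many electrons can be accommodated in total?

Total orbitals = 1² + 2² + 3² = 14. Doubling for spin gives 28 electrons.

28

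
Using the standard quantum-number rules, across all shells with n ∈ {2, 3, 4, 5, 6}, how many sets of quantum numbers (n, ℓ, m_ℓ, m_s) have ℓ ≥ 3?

100

Treat each shell separately and count matching orbitals:
n=4 → 7; n=5 → 16; n=6 → 27.
Orbitals: 7 + 16 + 27 = 50. Including both spin states (m_s = ±1/2) gives 2 × 50 = 100 states.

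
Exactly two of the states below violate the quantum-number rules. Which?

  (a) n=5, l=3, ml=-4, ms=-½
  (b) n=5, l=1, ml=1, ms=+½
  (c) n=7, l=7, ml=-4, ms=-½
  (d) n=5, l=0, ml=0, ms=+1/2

(a) and (c)

(a) has |ml| = 4 > l = 3, violating −l ≤ ml ≤ l.
(c) has l = 7 ≥ n = 7, violating 0 ≤ l ≤ n−1.
The remaining sets (b), (d) satisfy all four rules.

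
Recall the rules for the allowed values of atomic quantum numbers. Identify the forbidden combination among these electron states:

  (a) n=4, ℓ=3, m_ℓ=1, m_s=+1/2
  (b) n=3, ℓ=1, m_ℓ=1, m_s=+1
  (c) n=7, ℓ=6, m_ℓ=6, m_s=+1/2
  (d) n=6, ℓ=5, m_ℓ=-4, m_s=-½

(b) has m_s = +1, but an electron's spin must be ±1/2.
The remaining sets (a), (c), (d) satisfy all four rules.

(b)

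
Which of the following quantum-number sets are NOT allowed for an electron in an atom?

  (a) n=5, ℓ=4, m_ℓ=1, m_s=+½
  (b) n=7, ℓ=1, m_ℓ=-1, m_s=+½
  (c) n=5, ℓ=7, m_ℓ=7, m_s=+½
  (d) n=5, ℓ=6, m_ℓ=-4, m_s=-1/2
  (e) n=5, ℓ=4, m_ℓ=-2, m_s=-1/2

(c) has ℓ = 7 ≥ n = 5, violating 0 ≤ ℓ ≤ n−1.
(d) has ℓ = 6 ≥ n = 5, violating 0 ≤ ℓ ≤ n−1.
The remaining sets (a), (b), (e) satisfy all four rules.

(c) and (d)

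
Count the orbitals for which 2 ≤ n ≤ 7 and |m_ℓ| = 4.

12

Go shell by shell, enumerating (ℓ, m_ℓ) with |m_ℓ| = 4:
n=5 → 2; n=6 → 4; n=7 → 6.
Total orbitals: 2 + 4 + 6 = 12.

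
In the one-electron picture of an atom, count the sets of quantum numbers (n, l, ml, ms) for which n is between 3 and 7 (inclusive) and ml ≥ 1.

Go shell by shell, enumerating (l, ml) with ml ≥ 1:
n=3 → 3; n=4 → 6; n=5 → 10; n=6 → 15; n=7 → 21.
Orbitals: 3 + 6 + 10 + 15 + 21 = 55. Including both spin states (ms = ±1/2) gives 2 × 55 = 110 states.

110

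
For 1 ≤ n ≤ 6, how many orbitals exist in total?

Total orbitals = 1² + 2² + 3² + 4² + 5² + 6² = 91.

91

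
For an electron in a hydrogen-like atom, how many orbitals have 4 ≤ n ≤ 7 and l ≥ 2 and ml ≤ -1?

Per-shell orbital counts meeting the constraint:
n=4 → 5; n=5 → 9; n=6 → 14; n=7 → 20.
Total orbitals: 5 + 9 + 14 + 20 = 48.

48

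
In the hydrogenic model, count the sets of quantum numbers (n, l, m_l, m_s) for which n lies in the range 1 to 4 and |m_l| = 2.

For each n in the range, tally the orbitals obeying |m_l| = 2:
n=3 → 2; n=4 → 4.
Orbitals: 2 + 4 = 6. Including both spin states (m_s = ±1/2) gives 2 × 6 = 12 states.

12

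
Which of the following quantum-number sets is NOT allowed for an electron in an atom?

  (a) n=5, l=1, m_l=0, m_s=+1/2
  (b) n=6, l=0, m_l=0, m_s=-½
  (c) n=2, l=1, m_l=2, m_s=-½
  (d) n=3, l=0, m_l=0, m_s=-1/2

(c) has |m_l| = 2 > l = 1, violating −l ≤ m_l ≤ l.
The remaining sets (a), (b), (d) satisfy all four rules.

(c)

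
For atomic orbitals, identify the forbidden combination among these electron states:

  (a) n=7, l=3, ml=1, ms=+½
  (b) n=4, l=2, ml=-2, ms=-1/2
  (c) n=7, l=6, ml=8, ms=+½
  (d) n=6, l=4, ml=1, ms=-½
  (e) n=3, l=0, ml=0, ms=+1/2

(c) has |ml| = 8 > l = 6, violating −l ≤ ml ≤ l.
The remaining sets (a), (b), (d), (e) satisfy all four rules.

(c)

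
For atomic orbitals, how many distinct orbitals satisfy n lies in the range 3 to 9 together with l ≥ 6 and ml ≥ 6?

Count contributing orbitals for each principal shell:
n=7 → 1; n=8 → 3; n=9 → 6.
Total orbitals: 1 + 3 + 6 = 10.

10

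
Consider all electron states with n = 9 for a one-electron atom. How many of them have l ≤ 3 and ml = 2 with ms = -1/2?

For n = 9, l ranges over 0 … 8.
Per l-value: l=2 → 1; l=3 → 1.
Orbitals: 1 + 1 = 2. With ms fixed to a single value there is one state per orbital, giving 2 states.

2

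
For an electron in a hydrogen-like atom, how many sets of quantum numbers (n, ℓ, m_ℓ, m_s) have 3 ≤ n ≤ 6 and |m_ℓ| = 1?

56

Go shell by shell, enumerating (ℓ, m_ℓ) with |m_ℓ| = 1:
n=3 → 4; n=4 → 6; n=5 → 8; n=6 → 10.
Orbitals: 4 + 6 + 8 + 10 = 28. Including both spin states (m_s = ±1/2) gives 2 × 28 = 56 states.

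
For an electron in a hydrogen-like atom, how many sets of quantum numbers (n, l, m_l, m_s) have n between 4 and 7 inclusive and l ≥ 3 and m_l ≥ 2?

Go shell by shell, enumerating (l, m_l) with l ≥ 3 and m_l ≥ 2:
n=4 → 2; n=5 → 5; n=6 → 9; n=7 → 14.
Orbitals: 2 + 5 + 9 + 14 = 30. Including both spin states (m_s = ±1/2) gives 2 × 30 = 60 states.

60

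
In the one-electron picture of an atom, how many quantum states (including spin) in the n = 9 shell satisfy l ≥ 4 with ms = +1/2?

65

For n = 9, l ranges over 0 … 8.
The (l, ml) pairs meeting l ≥ 4 give: l=4 → 9; l=5 → 11; l=6 → 13; l=7 → 15; l=8 → 17.
Orbitals: 9 + 11 + 13 + 15 + 17 = 65. With ms fixed to a single value there is one state per orbital, giving 65 states.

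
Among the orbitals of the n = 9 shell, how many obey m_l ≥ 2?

Go through l = 0, …, 8 (the values permitted for n = 9).
Contributions: l=2 → 1; l=3 → 2; l=4 → 3; l=5 → 4; l=6 → 5; l=7 → 6; l=8 → 7.
Total orbitals: 1 + 2 + 3 + 4 + 5 + 6 + 7 = 28.

28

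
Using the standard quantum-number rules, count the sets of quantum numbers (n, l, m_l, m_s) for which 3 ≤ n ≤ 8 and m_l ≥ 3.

Treat each shell separately and count matching orbitals:
n=4 → 1; n=5 → 3; n=6 → 6; n=7 → 10; n=8 → 15.
Orbitals: 1 + 3 + 6 + 10 + 15 = 35. Including both spin states (m_s = ±1/2) gives 2 × 35 = 70 states.

70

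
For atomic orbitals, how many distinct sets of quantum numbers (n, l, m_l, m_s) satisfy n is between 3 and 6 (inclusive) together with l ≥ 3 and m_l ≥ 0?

56

Work shell by shell — for each n, count the (l, m_l) pairs that satisfy l ≥ 3 and m_l ≥ 0:
n=4 → 4; n=5 → 9; n=6 → 15.
Orbitals: 4 + 9 + 15 = 28. Including both spin states (m_s = ±1/2) gives 2 × 28 = 56 states.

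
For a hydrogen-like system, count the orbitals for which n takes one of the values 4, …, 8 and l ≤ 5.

Per-shell orbital counts meeting the constraint:
n=4 → 16; n=5 → 25; n=6 → 36; n=7 → 36; n=8 → 36.
Total orbitals: 16 + 25 + 36 + 36 + 36 = 149.

149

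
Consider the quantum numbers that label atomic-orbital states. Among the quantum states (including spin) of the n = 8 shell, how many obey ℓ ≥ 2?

For n = 8, ℓ ranges over 0 … 7.
The (ℓ, m_ℓ) pairs meeting ℓ ≥ 2 give: ℓ=2 → 5; ℓ=3 → 7; ℓ=4 → 9; ℓ=5 → 11; ℓ=6 → 13; ℓ=7 → 15.
Orbitals: 5 + 7 + 9 + 11 + 13 + 15 = 60. Each orbital carries two spin states, so 60 × 2 = 120 states.

120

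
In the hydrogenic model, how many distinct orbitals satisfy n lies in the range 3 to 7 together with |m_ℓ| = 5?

6

For each n in the range, tally the orbitals obeying |m_ℓ| = 5:
n=6 → 2; n=7 → 4.
Total orbitals: 2 + 4 = 6.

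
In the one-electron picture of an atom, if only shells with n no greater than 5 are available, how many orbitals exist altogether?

Total orbitals = 1² + 2² + 3² + 4² + 5² = 55.

55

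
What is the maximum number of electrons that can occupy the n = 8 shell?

128

A shell holds 2n² electrons: 2 × 8² = 2 × 64 = 128.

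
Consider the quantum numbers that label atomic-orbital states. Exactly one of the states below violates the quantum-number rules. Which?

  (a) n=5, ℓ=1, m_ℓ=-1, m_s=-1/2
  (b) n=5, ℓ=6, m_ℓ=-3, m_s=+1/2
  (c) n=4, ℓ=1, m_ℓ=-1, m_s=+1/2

(b)

(b) has ℓ = 6 ≥ n = 5, violating 0 ≤ ℓ ≤ n−1.
The remaining sets (a), (c) satisfy all four rules.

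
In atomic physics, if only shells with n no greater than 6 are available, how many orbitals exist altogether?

91

Total orbitals = 1² + 2² + 3² + 4² + 5² + 6² = 91.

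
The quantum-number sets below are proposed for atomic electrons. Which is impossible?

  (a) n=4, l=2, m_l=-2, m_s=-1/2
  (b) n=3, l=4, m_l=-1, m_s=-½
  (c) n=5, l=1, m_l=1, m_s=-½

(b) has l = 4 ≥ n = 3, violating 0 ≤ l ≤ n−1.
The remaining sets (a), (c) satisfy all four rules.

(b)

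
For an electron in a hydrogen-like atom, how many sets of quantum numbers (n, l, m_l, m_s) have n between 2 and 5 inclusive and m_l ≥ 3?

8

Treat each shell separately and count matching orbitals:
n=4 → 1; n=5 → 3.
Orbitals: 1 + 3 = 4. Including both spin states (m_s = ±1/2) gives 2 × 4 = 8 states.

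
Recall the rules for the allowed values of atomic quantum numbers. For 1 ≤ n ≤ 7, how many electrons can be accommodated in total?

Total orbitals = 1² + 2² + 3² + 4² + 5² + 6² + 7² = 140. Doubling for spin gives 280 electrons.

280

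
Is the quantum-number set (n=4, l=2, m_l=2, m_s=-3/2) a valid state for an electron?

The spin quantum number for an electron can only be m_s = +1/2 or −1/2; m_s = -3/2 is not one of those.

Invalid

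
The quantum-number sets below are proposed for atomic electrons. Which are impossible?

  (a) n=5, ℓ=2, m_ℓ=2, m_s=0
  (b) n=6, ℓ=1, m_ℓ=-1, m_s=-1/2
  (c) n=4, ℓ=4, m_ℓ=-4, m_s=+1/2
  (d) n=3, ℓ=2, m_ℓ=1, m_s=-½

(a) has m_s = 0, but an electron's spin must be ±1/2.
(c) has ℓ = 4 ≥ n = 4, violating 0 ≤ ℓ ≤ n−1.
The remaining sets (b), (d) satisfy all four rules.

(a) and (c)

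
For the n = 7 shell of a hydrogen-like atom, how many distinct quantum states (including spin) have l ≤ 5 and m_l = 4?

4

The (l, m_l) pairs meeting l ≤ 5 and m_l = 4 give: l=4 → 1; l=5 → 1.
Orbitals: 1 + 1 = 2. Each orbital carries two spin states, so 2 × 2 = 4 states.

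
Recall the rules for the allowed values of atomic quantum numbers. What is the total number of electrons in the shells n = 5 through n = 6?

Shell n has n² orbitals: 5²=25 + 6²=36 = 61 orbitals.
Two spin states per orbital: 2 × 61 = 122 electrons.

122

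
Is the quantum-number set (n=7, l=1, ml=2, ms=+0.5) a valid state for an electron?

Not allowed

The magnetic quantum number must satisfy −l ≤ ml ≤ l. With l = 1, ml can only be -1, 0, 1, so ml = 2 is forbidden.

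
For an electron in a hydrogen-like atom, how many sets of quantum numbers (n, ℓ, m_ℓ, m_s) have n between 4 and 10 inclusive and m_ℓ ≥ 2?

Work shell by shell — for each n, count the (ℓ, m_ℓ) pairs that satisfy m_ℓ ≥ 2:
n=4 → 3; n=5 → 6; n=6 → 10; n=7 → 15; n=8 → 21; n=9 → 28; n=10 → 36.
Orbitals: 3 + 6 + 10 + 15 + 21 + 28 + 36 = 119. Including both spin states (m_s = ±1/2) gives 2 × 119 = 238 states.

238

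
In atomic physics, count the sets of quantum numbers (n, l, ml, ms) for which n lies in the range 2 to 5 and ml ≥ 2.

20

Treat each shell separately and count matching orbitals:
n=3 → 1; n=4 → 3; n=5 → 6.
Orbitals: 1 + 3 + 6 = 10. Including both spin states (ms = ±1/2) gives 2 × 10 = 20 states.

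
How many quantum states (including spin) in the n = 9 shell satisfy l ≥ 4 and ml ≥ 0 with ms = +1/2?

35

Per l-value: l=4 → 5; l=5 → 6; l=6 → 7; l=7 → 8; l=8 → 9.
Orbitals: 5 + 6 + 7 + 8 + 9 = 35. With ms fixed to a single value there is one state per orbital, giving 35 states.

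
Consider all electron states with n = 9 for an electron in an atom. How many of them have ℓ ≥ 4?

130

Contributions: ℓ=4 → 9; ℓ=5 → 11; ℓ=6 → 13; ℓ=7 → 15; ℓ=8 → 17.
Orbitals: 9 + 11 + 13 + 15 + 17 = 65. Each orbital carries two spin states, so 65 × 2 = 130 states.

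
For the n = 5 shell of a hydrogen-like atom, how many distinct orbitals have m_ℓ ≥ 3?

For n = 5, ℓ ranges over 0 … 4.
The (ℓ, m_ℓ) pairs meeting m_ℓ ≥ 3 give: ℓ=3 → 1; ℓ=4 → 2.
Total orbitals: 1 + 2 = 3.

3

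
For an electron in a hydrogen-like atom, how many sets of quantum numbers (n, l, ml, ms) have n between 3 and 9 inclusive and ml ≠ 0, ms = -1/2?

238

Treat each shell separately and count matching orbitals:
n=3 → 6; n=4 → 12; n=5 → 20; n=6 → 30; n=7 → 42; n=8 → 56; n=9 → 72.
Orbitals: 6 + 12 + 20 + 30 + 42 + 56 + 72 = 238. With ms fixed to -1/2 there is one state per orbital, so 238 states.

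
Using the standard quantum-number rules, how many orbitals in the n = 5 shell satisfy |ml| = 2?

6

Per l-value: l=2 → 2; l=3 → 2; l=4 → 2.
Total orbitals: 2 + 2 + 2 = 6.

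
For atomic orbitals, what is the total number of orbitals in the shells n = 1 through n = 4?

Shell n has n² orbitals: 1²=1 + 2²=4 + 3²=9 + 4²=16 = 30 orbitals.

30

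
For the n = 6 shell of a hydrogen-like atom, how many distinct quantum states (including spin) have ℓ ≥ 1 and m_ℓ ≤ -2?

The n = 6 shell has ℓ = 0 through 5; check each.
The (ℓ, m_ℓ) pairs meeting ℓ ≥ 1 and m_ℓ ≤ -2 give: ℓ=2 → 1; ℓ=3 → 2; ℓ=4 → 3; ℓ=5 → 4.
Orbitals: 1 + 2 + 3 + 4 = 10. Each orbital carries two spin states, so 10 × 2 = 20 states.

20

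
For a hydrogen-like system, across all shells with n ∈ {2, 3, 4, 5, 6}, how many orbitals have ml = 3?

Count contributing orbitals for each principal shell:
n=4 → 1; n=5 → 2; n=6 → 3.
Total orbitals: 1 + 2 + 3 = 6.

6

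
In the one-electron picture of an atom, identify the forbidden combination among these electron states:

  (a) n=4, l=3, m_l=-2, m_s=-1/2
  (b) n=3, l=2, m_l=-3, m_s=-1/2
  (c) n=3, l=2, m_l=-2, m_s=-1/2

(b)

(b) has |m_l| = 3 > l = 2, violating −l ≤ m_l ≤ l.
The remaining sets (a), (c) satisfy all four rules.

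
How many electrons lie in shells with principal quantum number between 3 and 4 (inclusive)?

Shell n has n² orbitals: 3²=9 + 4²=16 = 25 orbitals.
Two spin states per orbital: 2 × 25 = 50 electrons.

50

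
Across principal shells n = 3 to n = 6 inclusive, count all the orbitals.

Shell n has n² orbitals: 3²=9 + 4²=16 + 5²=25 + 6²=36 = 86 orbitals.

86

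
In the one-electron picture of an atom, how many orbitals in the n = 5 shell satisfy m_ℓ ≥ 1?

10

Per ℓ-value: ℓ=1 → 1; ℓ=2 → 2; ℓ=3 → 3; ℓ=4 → 4.
Total orbitals: 1 + 2 + 3 + 4 = 10.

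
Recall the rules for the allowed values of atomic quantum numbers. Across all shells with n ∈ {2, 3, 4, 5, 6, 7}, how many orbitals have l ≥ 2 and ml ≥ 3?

20

Per-shell orbital counts meeting the constraint:
n=4 → 1; n=5 → 3; n=6 → 6; n=7 → 10.
Total orbitals: 1 + 3 + 6 + 10 = 20.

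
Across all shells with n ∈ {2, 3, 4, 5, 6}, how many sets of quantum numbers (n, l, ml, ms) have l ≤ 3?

Treat each shell separately and count matching orbitals:
n=2 → 4; n=3 → 9; n=4 → 16; n=5 → 16; n=6 → 16.
Orbitals: 4 + 9 + 16 + 16 + 16 = 61. Including both spin states (ms = ±1/2) gives 2 × 61 = 122 states.

122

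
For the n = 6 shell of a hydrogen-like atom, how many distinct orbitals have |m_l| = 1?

The n = 6 shell has l = 0 through 5; check each.
Orbitals with |m_l| = 1, by l: l=1 → 2; l=2 → 2; l=3 → 2; l=4 → 2; l=5 → 2.
Total orbitals: 2 + 2 + 2 + 2 + 2 = 10.

10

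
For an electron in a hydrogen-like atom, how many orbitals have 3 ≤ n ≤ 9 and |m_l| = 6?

12

For each n in the range, tally the orbitals obeying |m_l| = 6:
n=7 → 2; n=8 → 4; n=9 → 6.
Total orbitals: 2 + 4 + 6 = 12.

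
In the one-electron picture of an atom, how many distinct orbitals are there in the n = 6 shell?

36

The n = 6 shell contains n² = 6² = 36 orbitals.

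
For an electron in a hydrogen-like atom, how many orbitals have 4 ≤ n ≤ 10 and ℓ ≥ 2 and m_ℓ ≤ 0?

189

Count contributing orbitals for each principal shell:
n=4 → 7; n=5 → 12; n=6 → 18; n=7 → 25; n=8 → 33; n=9 → 42; n=10 → 52.
Total orbitals: 7 + 12 + 18 + 25 + 33 + 42 + 52 = 189.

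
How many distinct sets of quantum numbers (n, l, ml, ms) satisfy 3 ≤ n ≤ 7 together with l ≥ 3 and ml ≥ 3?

40

Count contributing orbitals for each principal shell:
n=4 → 1; n=5 → 3; n=6 → 6; n=7 → 10.
Orbitals: 1 + 3 + 6 + 10 = 20. Including both spin states (ms = ±1/2) gives 2 × 20 = 40 states.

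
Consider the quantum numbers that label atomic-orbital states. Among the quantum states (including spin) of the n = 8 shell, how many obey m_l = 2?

The (l, m_l) pairs meeting m_l = 2 give: l=2 → 1; l=3 → 1; l=4 → 1; l=5 → 1; l=6 → 1; l=7 → 1.
Orbitals: 1 + 1 + 1 + 1 + 1 + 1 = 6. Each orbital carries two spin states, so 6 × 2 = 12 states.

12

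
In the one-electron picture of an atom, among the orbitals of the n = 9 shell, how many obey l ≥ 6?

45

With n = 9 the allowed l are 0, 1, …, 8.
Orbitals with l ≥ 6, by l: l=6 → 13; l=7 → 15; l=8 → 17.
Total orbitals: 13 + 15 + 17 = 45.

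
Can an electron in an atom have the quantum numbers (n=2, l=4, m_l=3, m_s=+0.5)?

The orbital quantum number must satisfy 0 ≤ l ≤ n−1. With n = 2 the allowed l values are 0, 1, so l = 4 is out of range.

Invalid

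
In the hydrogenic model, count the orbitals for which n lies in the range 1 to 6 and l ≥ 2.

Treat each shell separately and count matching orbitals:
n=3 → 5; n=4 → 12; n=5 → 21; n=6 → 32.
Total orbitals: 5 + 12 + 21 + 32 = 70.

70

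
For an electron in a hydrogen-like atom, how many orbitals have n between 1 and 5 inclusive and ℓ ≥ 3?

Work shell by shell — for each n, count the (ℓ, m_ℓ) pairs that satisfy ℓ ≥ 3:
n=4 → 7; n=5 → 16.
Total orbitals: 7 + 16 = 23.

23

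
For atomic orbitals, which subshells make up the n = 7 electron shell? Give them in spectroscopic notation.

For n = 7, l runs from 0 to 6. In spectroscopic notation l = 0,1,2,… ↔ s,p,d,f,g,h,i, so the subshells are 7s, 7p, 7d, 7f, 7g, 7h, 7i.

7s, 7p, 7d, 7f, 7g, 7h, 7i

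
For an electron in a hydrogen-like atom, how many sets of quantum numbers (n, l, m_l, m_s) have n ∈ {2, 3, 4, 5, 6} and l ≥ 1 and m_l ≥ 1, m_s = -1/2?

35

Go shell by shell, enumerating (l, m_l) with l ≥ 1 and m_l ≥ 1:
n=2 → 1; n=3 → 3; n=4 → 6; n=5 → 10; n=6 → 15.
Orbitals: 1 + 3 + 6 + 10 + 15 = 35. With m_s fixed to -1/2 there is one state per orbital, so 35 states.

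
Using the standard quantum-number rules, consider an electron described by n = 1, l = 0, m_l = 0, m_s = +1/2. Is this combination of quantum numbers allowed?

Yes

n = 1 is a positive integer. l = 0 satisfies 0 ≤ l ≤ n−1 = 0. m_l = 0 lies in the range −l … +l (here 0). m_s = +1/2 is one of ±1/2.
All four constraints are satisfied.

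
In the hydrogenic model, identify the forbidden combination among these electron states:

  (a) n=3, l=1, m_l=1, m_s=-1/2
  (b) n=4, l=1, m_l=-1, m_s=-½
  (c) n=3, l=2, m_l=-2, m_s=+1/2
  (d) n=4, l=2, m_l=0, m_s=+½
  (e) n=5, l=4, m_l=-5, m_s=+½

(e)

(e) has |m_l| = 5 > l = 4, violating −l ≤ m_l ≤ l.
The remaining sets (a), (b), (c), (d) satisfy all four rules.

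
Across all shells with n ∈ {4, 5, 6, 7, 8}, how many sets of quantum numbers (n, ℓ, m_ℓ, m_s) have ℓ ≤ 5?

298

Treat each shell separately and count matching orbitals:
n=4 → 16; n=5 → 25; n=6 → 36; n=7 → 36; n=8 → 36.
Orbitals: 16 + 25 + 36 + 36 + 36 = 149. Including both spin states (m_s = ±1/2) gives 2 × 149 = 298 states.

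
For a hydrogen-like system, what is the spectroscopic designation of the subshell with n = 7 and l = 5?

l = 5 corresponds to the letter 'h', so the subshell is 7h.

7h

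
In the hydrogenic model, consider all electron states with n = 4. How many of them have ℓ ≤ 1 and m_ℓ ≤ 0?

6

The n = 4 shell has ℓ = 0 through 3; check each.
The (ℓ, m_ℓ) pairs meeting ℓ ≤ 1 and m_ℓ ≤ 0 give: ℓ=0 → 1; ℓ=1 → 2.
Orbitals: 1 + 2 = 3. Each orbital carries two spin states, so 3 × 2 = 6 states.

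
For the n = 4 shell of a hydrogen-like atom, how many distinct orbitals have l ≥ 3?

For n = 4, l ranges over 0 … 3.
Per l-value: l=3 → 7.
Total orbitals: 7.

7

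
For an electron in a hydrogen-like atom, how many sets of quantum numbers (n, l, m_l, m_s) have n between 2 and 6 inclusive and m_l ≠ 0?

140

Work shell by shell — for each n, count the (l, m_l) pairs that satisfy m_l ≠ 0:
n=2 → 2; n=3 → 6; n=4 → 12; n=5 → 20; n=6 → 30.
Orbitals: 2 + 6 + 12 + 20 + 30 = 70. Including both spin states (m_s = ±1/2) gives 2 × 70 = 140 states.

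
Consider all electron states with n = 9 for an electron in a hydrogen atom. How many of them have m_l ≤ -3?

The n = 9 shell has l = 0 through 8; check each.
The (l, m_l) pairs meeting m_l ≤ -3 give: l=3 → 1; l=4 → 2; l=5 → 3; l=6 → 4; l=7 → 5; l=8 → 6.
Orbitals: 1 + 2 + 3 + 4 + 5 + 6 = 21. Each orbital carries two spin states, so 21 × 2 = 42 states.

42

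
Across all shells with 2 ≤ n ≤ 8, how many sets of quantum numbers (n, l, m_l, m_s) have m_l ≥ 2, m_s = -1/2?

56

For each n in the range, tally the orbitals obeying m_l ≥ 2:
n=3 → 1; n=4 → 3; n=5 → 6; n=6 → 10; n=7 → 15; n=8 → 21.
Orbitals: 1 + 3 + 6 + 10 + 15 + 21 = 56. With m_s fixed to -1/2 there is one state per orbital, so 56 states.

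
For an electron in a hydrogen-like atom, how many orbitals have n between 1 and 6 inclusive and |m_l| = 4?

Work shell by shell — for each n, count the (l, m_l) pairs that satisfy |m_l| = 4:
n=5 → 2; n=6 → 4.
Total orbitals: 2 + 4 = 6.

6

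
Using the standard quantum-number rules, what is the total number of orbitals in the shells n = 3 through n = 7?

135

Shell n has n² orbitals: 3²=9 + 4²=16 + 5²=25 + 6²=36 + 7²=49 = 135 orbitals.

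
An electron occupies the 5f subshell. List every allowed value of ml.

The 5f subshell has l = 3, and ml takes every integer from −l to +l. With l = 3 that gives the 7 values -3, -2, -1, 0, 1, 2, 3.

-3, -2, -1, 0, 1, 2, 3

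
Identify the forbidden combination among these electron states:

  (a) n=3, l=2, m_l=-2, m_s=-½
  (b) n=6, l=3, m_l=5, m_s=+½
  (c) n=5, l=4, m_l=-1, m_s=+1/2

(b) has |m_l| = 5 > l = 3, violating −l ≤ m_l ≤ l.
The remaining sets (a), (c) satisfy all four rules.

(b)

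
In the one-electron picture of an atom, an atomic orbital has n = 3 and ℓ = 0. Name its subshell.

ℓ = 0 corresponds to the letter 's', so the subshell is 3s.

3s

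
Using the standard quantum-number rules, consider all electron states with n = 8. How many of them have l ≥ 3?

Per l-value: l=3 → 7; l=4 → 9; l=5 → 11; l=6 → 13; l=7 → 15.
Orbitals: 7 + 9 + 11 + 13 + 15 = 55. Each orbital carries two spin states, so 55 × 2 = 110 states.

110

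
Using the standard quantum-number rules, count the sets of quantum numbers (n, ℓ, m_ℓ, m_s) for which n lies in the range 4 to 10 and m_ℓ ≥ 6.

Count contributing orbitals for each principal shell:
n=7 → 1; n=8 → 3; n=9 → 6; n=10 → 10.
Orbitals: 1 + 3 + 6 + 10 = 20. Including both spin states (m_s = ±1/2) gives 2 × 20 = 40 states.

40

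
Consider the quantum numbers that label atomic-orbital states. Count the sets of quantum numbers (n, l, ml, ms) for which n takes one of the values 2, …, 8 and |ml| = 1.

112

Work shell by shell — for each n, count the (l, ml) pairs that satisfy |ml| = 1:
n=2 → 2; n=3 → 4; n=4 → 6; n=5 → 8; n=6 → 10; n=7 → 12; n=8 → 14.
Orbitals: 2 + 4 + 6 + 8 + 10 + 12 + 14 = 56. Including both spin states (ms = ±1/2) gives 2 × 56 = 112 states.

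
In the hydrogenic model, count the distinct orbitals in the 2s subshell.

A subshell has 2l+1 orbitals; with l = 0, that's 1.

1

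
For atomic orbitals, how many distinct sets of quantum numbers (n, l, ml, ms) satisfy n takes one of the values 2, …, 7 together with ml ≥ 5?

8

Work shell by shell — for each n, count the (l, ml) pairs that satisfy ml ≥ 5:
n=6 → 1; n=7 → 3.
Orbitals: 1 + 3 = 4. Including both spin states (ms = ±1/2) gives 2 × 4 = 8 states.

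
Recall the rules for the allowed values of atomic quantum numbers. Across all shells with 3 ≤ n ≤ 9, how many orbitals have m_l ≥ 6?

Work shell by shell — for each n, count the (l, m_l) pairs that satisfy m_l ≥ 6:
n=7 → 1; n=8 → 3; n=9 → 6.
Total orbitals: 1 + 3 + 6 = 10.

10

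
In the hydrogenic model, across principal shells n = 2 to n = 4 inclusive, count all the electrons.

58

Shell n has n² orbitals: 2²=4 + 3²=9 + 4²=16 = 29 orbitals.
Two spin states per orbital: 2 × 29 = 58 electrons.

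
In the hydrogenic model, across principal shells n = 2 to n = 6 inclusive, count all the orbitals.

90

Shell n has n² orbitals: 2²=4 + 3²=9 + 4²=16 + 5²=25 + 6²=36 = 90 orbitals.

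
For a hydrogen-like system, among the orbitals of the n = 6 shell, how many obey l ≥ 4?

The (l, m_l) pairs meeting l ≥ 4 give: l=4 → 9; l=5 → 11.
Total orbitals: 9 + 11 = 20.

20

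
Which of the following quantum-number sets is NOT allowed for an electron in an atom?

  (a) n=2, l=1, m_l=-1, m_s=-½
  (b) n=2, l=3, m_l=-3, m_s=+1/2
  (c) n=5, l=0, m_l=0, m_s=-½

(b)

(b) has l = 3 ≥ n = 2, violating 0 ≤ l ≤ n−1.
The remaining sets (a), (c) satisfy all four rules.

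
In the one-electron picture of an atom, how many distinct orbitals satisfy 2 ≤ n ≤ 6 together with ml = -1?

Work shell by shell — for each n, count the (l, ml) pairs that satisfy ml = -1:
n=2 → 1; n=3 → 2; n=4 → 3; n=5 → 4; n=6 → 5.
Total orbitals: 1 + 2 + 3 + 4 + 5 = 15.

15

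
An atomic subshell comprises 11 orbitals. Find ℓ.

ℓ = 5

2ℓ+1 = 11 gives ℓ = 5.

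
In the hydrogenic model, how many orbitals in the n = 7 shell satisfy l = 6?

With n = 7 the allowed l are 0, 1, …, 6.
Orbitals with l = 6, by l: l=6 → 13.
Total orbitals: 13.

13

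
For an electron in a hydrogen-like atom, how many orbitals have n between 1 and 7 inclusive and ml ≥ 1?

56

Per-shell orbital counts meeting the constraint:
n=2 → 1; n=3 → 3; n=4 → 6; n=5 → 10; n=6 → 15; n=7 → 21.
Total orbitals: 1 + 3 + 6 + 10 + 15 + 21 = 56.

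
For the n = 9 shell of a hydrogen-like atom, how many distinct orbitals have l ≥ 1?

With n = 9 the allowed l are 0, 1, …, 8.
The (l, m_l) pairs meeting l ≥ 1 give: l=1 → 3; l=2 → 5; l=3 → 7; l=4 → 9; l=5 → 11; l=6 → 13; l=7 → 15; l=8 → 17.
Total orbitals: 3 + 5 + 7 + 9 + 11 + 13 + 15 + 17 = 80.

80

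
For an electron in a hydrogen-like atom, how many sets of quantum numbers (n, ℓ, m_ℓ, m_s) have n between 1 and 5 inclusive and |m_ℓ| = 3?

Go shell by shell, enumerating (ℓ, m_ℓ) with |m_ℓ| = 3:
n=4 → 2; n=5 → 4.
Orbitals: 2 + 4 = 6. Including both spin states (m_s = ±1/2) gives 2 × 6 = 12 states.

12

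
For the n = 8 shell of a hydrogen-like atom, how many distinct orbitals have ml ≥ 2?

21

With n = 8 the allowed l are 0, 1, …, 7.
The (l, ml) pairs meeting ml ≥ 2 give: l=2 → 1; l=3 → 2; l=4 → 3; l=5 → 4; l=6 → 5; l=7 → 6.
Total orbitals: 1 + 2 + 3 + 4 + 5 + 6 = 21.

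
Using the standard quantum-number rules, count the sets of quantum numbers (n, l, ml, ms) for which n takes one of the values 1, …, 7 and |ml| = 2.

For each n in the range, tally the orbitals obeying |ml| = 2:
n=3 → 2; n=4 → 4; n=5 → 6; n=6 → 8; n=7 → 10.
Orbitals: 2 + 4 + 6 + 8 + 10 = 30. Including both spin states (ms = ±1/2) gives 2 × 30 = 60 states.

60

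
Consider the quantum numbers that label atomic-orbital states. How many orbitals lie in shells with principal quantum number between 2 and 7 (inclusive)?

Shell n has n² orbitals: 2²=4 + 3²=9 + 4²=16 + 5²=25 + 6²=36 + 7²=49 = 139 orbitals.

139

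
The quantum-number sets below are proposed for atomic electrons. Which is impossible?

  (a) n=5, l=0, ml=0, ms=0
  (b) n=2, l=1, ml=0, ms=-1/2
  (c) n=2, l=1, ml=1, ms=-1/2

(a) has ms = 0, but an electron's spin must be ±1/2.
The remaining sets (b), (c) satisfy all four rules.

(a)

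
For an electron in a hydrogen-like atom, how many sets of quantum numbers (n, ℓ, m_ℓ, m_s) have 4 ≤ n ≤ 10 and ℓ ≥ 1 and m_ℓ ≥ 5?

70

Work shell by shell — for each n, count the (ℓ, m_ℓ) pairs that satisfy ℓ ≥ 1 and m_ℓ ≥ 5:
n=6 → 1; n=7 → 3; n=8 → 6; n=9 → 10; n=10 → 15.
Orbitals: 1 + 3 + 6 + 10 + 15 = 35. Including both spin states (m_s = ±1/2) gives 2 × 35 = 70 states.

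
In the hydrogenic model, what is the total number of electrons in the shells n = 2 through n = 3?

Shell n has n² orbitals: 2²=4 + 3²=9 = 13 orbitals.
Two spin states per orbital: 2 × 13 = 26 electrons.

26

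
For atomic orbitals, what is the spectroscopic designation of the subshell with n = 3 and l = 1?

3p

l = 1 corresponds to the letter 'p', so the subshell is 3p.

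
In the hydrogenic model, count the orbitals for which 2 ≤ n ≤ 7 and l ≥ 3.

Count contributing orbitals for each principal shell:
n=4 → 7; n=5 → 16; n=6 → 27; n=7 → 40.
Total orbitals: 7 + 16 + 27 + 40 = 90.

90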